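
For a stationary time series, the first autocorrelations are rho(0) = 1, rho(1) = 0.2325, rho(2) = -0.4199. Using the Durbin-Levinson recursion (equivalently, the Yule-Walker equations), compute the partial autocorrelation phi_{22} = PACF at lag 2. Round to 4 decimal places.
\phi_{22} = -0.5010

The PACF at lag k is phi_{kk}, the last component of the solution
to the Yule-Walker system G_k phi = r_k where
  (G_k)_{ij} = rho(|i - j|), (r_k)_i = rho(i), i,j = 1..k.
Equivalently, Durbin-Levinson gives phi_{kk} iteratively:
  phi_{11} = rho(1)
  phi_{kk} = [rho(k) - sum_{j=1..k-1} phi_{k-1,j} rho(k-j)]
            / [1 - sum_{j=1..k-1} phi_{k-1,j} rho(j)],
  phi_{k,j} = phi_{k-1,j} - phi_{kk} phi_{k-1,k-j},  j = 1..k-1.
Step k = 1:
  phi_11 = rho(1) = 0.2325.
Step k = 2:
  phi_22 = [rho(2) - phi_11 rho(1)] / [1 - phi_11 rho(1)] = [-0.4199 - (0.2325)(0.2325)] / [1 - (0.2325)(0.2325)]
         = -0.47395625 / 0.94594375 = -0.501.
Therefore phi_{22} = -0.5010.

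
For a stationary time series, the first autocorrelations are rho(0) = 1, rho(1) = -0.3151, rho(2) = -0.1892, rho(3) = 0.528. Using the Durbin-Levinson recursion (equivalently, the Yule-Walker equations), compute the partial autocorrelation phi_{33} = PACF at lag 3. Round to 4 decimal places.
\phi_{33} = 0.4310

The PACF at lag k is phi_{kk}, the last component of the solution
to the Yule-Walker system G_k phi = r_k where
  (G_k)_{ij} = rho(|i - j|), (r_k)_i = rho(i), i,j = 1..k.
Equivalently, Durbin-Levinson gives phi_{kk} iteratively:
  phi_{11} = rho(1)
  phi_{kk} = [rho(k) - sum_{j=1..k-1} phi_{k-1,j} rho(k-j)]
            / [1 - sum_{j=1..k-1} phi_{k-1,j} rho(j)],
  phi_{k,j} = phi_{k-1,j} - phi_{kk} phi_{k-1,k-j},  j = 1..k-1.
Step k = 1:
  phi_11 = rho(1) = -0.3151.
Step k = 2:
  phi_22 = [rho(2) - phi_11 rho(1)] / [1 - phi_11 rho(1)] = [-0.1892 - (-0.3151)(-0.3151)] / [1 - (-0.3151)(-0.3151)]
         = -0.28848801 / 0.90071199 = -0.320289.
  Update: phi_21 = phi_11 - phi_22 phi_11 = -0.3151 - (-0.320289)(-0.3151) = -0.416023.
Step k = 3:
  phi_33 = [rho(3) - phi_21 rho(2) - phi_22 rho(1)] / [1 - phi_21 rho(1) - phi_22 rho(2)]
    numerator   = 0.528 - (-0.416023)(-0.1892) - (-0.320289)(-0.3151) = 0.34836543
    denominator = 1 - (-0.416023)(-0.3151) - (-0.320289)(-0.1892) = 0.8083125
  phi_33 = 0.34836543 / 0.8083125 = 0.431.
Therefore phi_{33} = 0.4310.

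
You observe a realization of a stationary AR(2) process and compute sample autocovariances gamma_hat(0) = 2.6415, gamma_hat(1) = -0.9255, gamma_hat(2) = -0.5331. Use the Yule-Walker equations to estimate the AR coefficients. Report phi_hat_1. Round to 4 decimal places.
\hat\phi_{1} = -0.4800

The Yule-Walker equations for an AR(p) process read, in matrix form,
  Gamma_p phi = r_p,   with   (Gamma_p)_{ij} = gamma(|i - j|),
                       (r_p)_i = gamma(i),   i,j = 1..p.
Substitute the sample gammas (Toeplitz matrix and right-hand side of size 2):
  Gamma_p = [[2.6415, -0.9255], [-0.9255, 2.6415]]
  r_p     = [-0.9255, -0.5331]
Written out:
  2.6415 phi_1 - 0.9255 phi_2 = -0.9255
  -0.9255 phi_1 + 2.6415 phi_2 = -0.5331
Solve by Cramer's rule:
  det = gamma(0)^2 - gamma(1)^2 = (2.6415)^2 - (-0.9255)^2 = 6.97752225 - 0.85655025 = 6.120972
  phi_hat_1 = [gamma(1) gamma(0) - gamma(1) gamma(2)] / det = [(-0.9255)(2.6415) - (-0.9255)(-0.5331)] / 6.120972 = -2.9380923 / 6.120972 = -0.48
  phi_hat_2 = [gamma(0) gamma(2) - gamma(1)^2] / det = [(2.6415)(-0.5331) - (-0.9255)^2] / 6.120972 = -2.2647339 / 6.120972 = -0.37
So phi_hat = [-0.4800, -0.3700].
Therefore phi_hat_1 = -0.4800.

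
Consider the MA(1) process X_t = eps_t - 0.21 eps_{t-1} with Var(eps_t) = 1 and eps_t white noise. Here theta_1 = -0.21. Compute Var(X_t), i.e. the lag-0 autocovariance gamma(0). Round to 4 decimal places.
\gamma(0) = 1.0441

For an MA(q) process X_t = eps_t + sum_i theta_i eps_{t-i} with
Var(eps_t) = sigma^2, the variance is
  gamma(0) = sigma^2 * (1 + sum_i theta_i^2).
  sum_i theta_i^2 = (-0.21)^2 = 0.0441.
  gamma(0) = 1 * (1 + 0.0441) = 1 * 1.0441 = 1.0441.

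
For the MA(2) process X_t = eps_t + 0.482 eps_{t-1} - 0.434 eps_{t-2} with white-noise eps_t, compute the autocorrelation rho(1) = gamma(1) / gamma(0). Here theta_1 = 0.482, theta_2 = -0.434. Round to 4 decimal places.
\rho(1) = 0.1920

For an MA(q) process with theta_0 = 1, the autocovariance is
  gamma(k) = sigma^2 * sum_{i=0..q-k} theta_i * theta_{i+k},
and rho(k) = gamma(k) / gamma(0). Sigma^2 cancels.
  numerator   = (1)*(0.482) + (0.482)*(-0.434) = 0.272812.
  denominator = (1)^2 + (0.482)^2 + (-0.434)^2 = 1.42068.
  rho(1) = 0.272812 / 1.42068 = 0.1920.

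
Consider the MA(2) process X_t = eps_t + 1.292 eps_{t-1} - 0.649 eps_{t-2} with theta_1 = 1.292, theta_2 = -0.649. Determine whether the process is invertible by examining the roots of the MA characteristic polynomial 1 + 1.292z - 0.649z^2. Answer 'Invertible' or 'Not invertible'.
\text{Not invertible}

The MA(q) characteristic polynomial is P(z) = 1 + 1.292z - 0.649z^2.
Invertibility requires all roots to lie outside the unit circle, i.e. |z| > 1 for every root.
Set 1 + (1.292) z + (-0.649) z^2 = 0, i.e. a z^2 + b z + c = 0 with a = -0.649, b = 1.292, c = 1.
Discriminant D = b^2 - 4ac = (1.292)^2 - 4*(-0.649)*1 = 1.669264 - (-2.596) = 4.265264.
D >= 0, so the roots are real: z = (-b +/- sqrt(D)) / (2a) = (-1.292 +/- 2.065252) / (-1.298).
  z_1 = (-1.292 + 2.065252) / (-1.298) = -0.5957,   |z_1| = 0.5957.
  z_2 = (-1.292 - 2.065252) / (-1.298) = 2.5865,   |z_2| = 2.5865.
Moduli of all roots: 0.5957, 2.5865.
All moduli strictly greater than 1? No.
Verdict: Not invertible.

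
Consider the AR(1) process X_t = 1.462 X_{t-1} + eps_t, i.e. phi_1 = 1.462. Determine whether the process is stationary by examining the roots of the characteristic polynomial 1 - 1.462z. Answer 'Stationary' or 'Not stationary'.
\text{Not stationary}

The AR(p) characteristic polynomial is P(z) = 1 - 1.462z.
Stationarity requires all roots to lie outside the unit circle, i.e. |z| > 1 for every root.
This is linear in z: 1 + (-1.462) z = 0  =>  z = -1/(-1.462) = 0.683995,  |z| = 0.683995.
Moduli of all roots: 0.6840.
All moduli strictly greater than 1? No.
Verdict: Not stationary.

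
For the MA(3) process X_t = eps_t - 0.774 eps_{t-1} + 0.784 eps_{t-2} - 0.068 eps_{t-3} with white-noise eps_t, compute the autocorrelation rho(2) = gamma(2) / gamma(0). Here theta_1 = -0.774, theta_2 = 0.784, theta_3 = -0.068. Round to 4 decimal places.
\rho(2) = 0.3771

For an MA(q) process with theta_0 = 1, the autocovariance is
  gamma(k) = sigma^2 * sum_{i=0..q-k} theta_i * theta_{i+k},
and rho(k) = gamma(k) / gamma(0). Sigma^2 cancels.
  numerator   = (1)*(0.784) + (-0.774)*(-0.068) = 0.836632.
  denominator = (1)^2 + (-0.774)^2 + (0.784)^2 + (-0.068)^2 = 2.218356.
  rho(2) = 0.836632 / 2.218356 = 0.3771.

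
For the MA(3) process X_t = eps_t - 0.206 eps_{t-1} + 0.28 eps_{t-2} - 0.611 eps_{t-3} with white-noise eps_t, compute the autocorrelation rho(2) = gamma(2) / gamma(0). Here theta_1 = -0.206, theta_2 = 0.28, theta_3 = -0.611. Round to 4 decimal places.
\rho(2) = 0.2716

For an MA(q) process with theta_0 = 1, the autocovariance is
  gamma(k) = sigma^2 * sum_{i=0..q-k} theta_i * theta_{i+k},
and rho(k) = gamma(k) / gamma(0). Sigma^2 cancels.
  numerator   = (1)*(0.28) + (-0.206)*(-0.611) = 0.405866.
  denominator = (1)^2 + (-0.206)^2 + (0.28)^2 + (-0.611)^2 = 1.494157.
  rho(2) = 0.405866 / 1.494157 = 0.2716.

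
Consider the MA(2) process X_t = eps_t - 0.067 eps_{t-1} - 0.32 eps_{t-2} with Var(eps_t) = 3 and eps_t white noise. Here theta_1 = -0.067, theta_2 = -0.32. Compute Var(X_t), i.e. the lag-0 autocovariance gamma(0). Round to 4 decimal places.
\gamma(0) = 3.3207

For an MA(q) process X_t = eps_t + sum_i theta_i eps_{t-i} with
Var(eps_t) = sigma^2, the variance is
  gamma(0) = sigma^2 * (1 + sum_i theta_i^2).
  sum_i theta_i^2 = (-0.067)^2 + (-0.32)^2 = 0.004489 + 0.1024 = 0.106889.
  gamma(0) = 3 * (1 + 0.106889) = 3 * 1.106889 = 3.320667, which rounds to 3.3207.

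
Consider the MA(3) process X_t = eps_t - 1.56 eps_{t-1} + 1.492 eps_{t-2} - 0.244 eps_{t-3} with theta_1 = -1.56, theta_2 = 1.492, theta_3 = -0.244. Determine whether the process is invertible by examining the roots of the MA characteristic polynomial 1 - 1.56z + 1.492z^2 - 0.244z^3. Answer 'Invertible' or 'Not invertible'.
\text{Not invertible}

The MA(q) characteristic polynomial is P(z) = 1 - 1.56z + 1.492z^2 - 0.244z^3.
Invertibility requires all roots to lie outside the unit circle, i.e. |z| > 1 for every root.
Degree 3: look for a simple real root z0 first, then factor out (1 - z/z0) and solve the remaining quadratic.
Testing z0 = 5: P(5) = 1 + (-1.56)(5) + (1.492)(5)^2 + (-0.244)(5)^3
  = 1 + (-7.8) + (37.3) + (-30.5) = 0.  So z_0 = 5 is a root, |z_0| = 5.
Divide out the factor (1 - 0.2 z) = (1 - z/z0) (since 1/z0 = 0.2):
  P(z) = (1 - 0.2 z)(1 + (-1.36) z + (1.22) z^2)
  [check: z-coef -1.36 - (0.2) = -1.56; z^2-coef 1.22 - (0.2)(-1.36) = 1.492; z^3-coef -(0.2)(1.22) = -0.244.]
Remaining roots from the quadratic factor 1 + (-1.36) z + (1.22) z^2:
  Set 1 + (-1.36) z + (1.22) z^2 = 0, i.e. a z^2 + b z + c = 0 with a = 1.22, b = -1.36, c = 1.
  Discriminant D = b^2 - 4ac = (-1.36)^2 - 4*(1.22)*1 = 1.8496 - (4.88) = -3.0304.
  D < 0, so the roots are the complex-conjugate pair z = (-b +/- i sqrt(-D)) / (2a) = 0.5574 +/- 0.7134i.
  For a conjugate pair |z|^2 = z * conj(z) = (product of roots) = c/a = 1/(1.22) = 0.819672, so |z| = sqrt(0.819672) = 0.9054 for both roots.
Moduli of all roots: 5.0000, 0.9054, 0.9054.
All moduli strictly greater than 1? No.
Verdict: Not invertible.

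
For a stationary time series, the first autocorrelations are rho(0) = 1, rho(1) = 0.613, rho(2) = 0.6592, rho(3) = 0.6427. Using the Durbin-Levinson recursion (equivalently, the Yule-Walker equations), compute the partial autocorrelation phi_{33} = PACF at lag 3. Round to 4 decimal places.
\phi_{33} = 0.2901

The PACF at lag k is phi_{kk}, the last component of the solution
to the Yule-Walker system G_k phi = r_k where
  (G_k)_{ij} = rho(|i - j|), (r_k)_i = rho(i), i,j = 1..k.
Equivalently, Durbin-Levinson gives phi_{kk} iteratively:
  phi_{11} = rho(1)
  phi_{kk} = [rho(k) - sum_{j=1..k-1} phi_{k-1,j} rho(k-j)]
            / [1 - sum_{j=1..k-1} phi_{k-1,j} rho(j)],
  phi_{k,j} = phi_{k-1,j} - phi_{kk} phi_{k-1,k-j},  j = 1..k-1.
Step k = 1:
  phi_11 = rho(1) = 0.613.
Step k = 2:
  phi_22 = [rho(2) - phi_11 rho(1)] / [1 - phi_11 rho(1)] = [0.6592 - (0.613)(0.613)] / [1 - (0.613)(0.613)]
         = 0.283431 / 0.624231 = 0.454048.
  Update: phi_21 = phi_11 - phi_22 phi_11 = 0.613 - (0.454048)(0.613) = 0.334668.
Step k = 3:
  phi_33 = [rho(3) - phi_21 rho(2) - phi_22 rho(1)] / [1 - phi_21 rho(1) - phi_22 rho(2)]
    numerator   = 0.6427 - (0.334668)(0.6592) - (0.454048)(0.613) = 0.143755
    denominator = 1 - (0.334668)(0.613) - (0.454048)(0.6592) = 0.49553965
  phi_33 = 0.143755 / 0.49553965 = 0.2901.
Therefore phi_{33} = 0.2901.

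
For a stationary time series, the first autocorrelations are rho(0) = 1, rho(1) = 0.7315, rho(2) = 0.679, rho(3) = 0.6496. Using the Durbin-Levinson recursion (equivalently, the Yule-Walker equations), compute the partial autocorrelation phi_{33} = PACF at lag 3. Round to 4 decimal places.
\phi_{33} = 0.1909

The PACF at lag k is phi_{kk}, the last component of the solution
to the Yule-Walker system G_k phi = r_k where
  (G_k)_{ij} = rho(|i - j|), (r_k)_i = rho(i), i,j = 1..k.
Equivalently, Durbin-Levinson gives phi_{kk} iteratively:
  phi_{11} = rho(1)
  phi_{kk} = [rho(k) - sum_{j=1..k-1} phi_{k-1,j} rho(k-j)]
            / [1 - sum_{j=1..k-1} phi_{k-1,j} rho(j)],
  phi_{k,j} = phi_{k-1,j} - phi_{kk} phi_{k-1,k-j},  j = 1..k-1.
Step k = 1:
  phi_11 = rho(1) = 0.7315.
Step k = 2:
  phi_22 = [rho(2) - phi_11 rho(1)] / [1 - phi_11 rho(1)] = [0.679 - (0.7315)(0.7315)] / [1 - (0.7315)(0.7315)]
         = 0.14390775 / 0.46490775 = 0.30954.
  Update: phi_21 = phi_11 - phi_22 phi_11 = 0.7315 - (0.30954)(0.7315) = 0.505071.
Step k = 3:
  phi_33 = [rho(3) - phi_21 rho(2) - phi_22 rho(1)] / [1 - phi_21 rho(1) - phi_22 rho(2)]
    numerator   = 0.6496 - (0.505071)(0.679) - (0.30954)(0.7315) = 0.08022784
    denominator = 1 - (0.505071)(0.7315) - (0.30954)(0.679) = 0.42036248
  phi_33 = 0.08022784 / 0.42036248 = 0.1909.
Therefore phi_{33} = 0.1909.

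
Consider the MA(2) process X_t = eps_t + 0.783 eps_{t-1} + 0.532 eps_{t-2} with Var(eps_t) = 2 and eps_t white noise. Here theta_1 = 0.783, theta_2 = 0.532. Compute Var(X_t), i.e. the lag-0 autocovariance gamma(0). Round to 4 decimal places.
\gamma(0) = 3.7922

For an MA(q) process X_t = eps_t + sum_i theta_i eps_{t-i} with
Var(eps_t) = sigma^2, the variance is
  gamma(0) = sigma^2 * (1 + sum_i theta_i^2).
  sum_i theta_i^2 = (0.783)^2 + (0.532)^2 = 0.613089 + 0.283024 = 0.896113.
  gamma(0) = 2 * (1 + 0.896113) = 2 * 1.896113 = 3.792226, which rounds to 3.7922.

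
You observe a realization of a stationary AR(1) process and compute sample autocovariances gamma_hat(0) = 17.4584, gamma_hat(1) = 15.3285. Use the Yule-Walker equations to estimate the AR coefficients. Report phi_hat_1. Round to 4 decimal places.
\hat\phi_{1} = 0.8780

The Yule-Walker equations for an AR(p) process read, in matrix form,
  Gamma_p phi = r_p,   with   (Gamma_p)_{ij} = gamma(|i - j|),
                       (r_p)_i = gamma(i),   i,j = 1..p.
Substitute the sample gammas (Toeplitz matrix and right-hand side of size 1):
  Gamma_p = [[17.4584]]
  r_p     = [15.3285]
With p = 1 this is the single equation gamma(0) phi_1 = gamma(1):
  phi_hat_1 = gamma(1) / gamma(0) = 15.3285 / 17.4584 = 0.8780.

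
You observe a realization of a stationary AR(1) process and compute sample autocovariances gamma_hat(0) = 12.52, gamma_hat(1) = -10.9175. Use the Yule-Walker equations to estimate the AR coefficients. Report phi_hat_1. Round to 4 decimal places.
\hat\phi_{1} = -0.8720

The Yule-Walker equations for an AR(p) process read, in matrix form,
  Gamma_p phi = r_p,   with   (Gamma_p)_{ij} = gamma(|i - j|),
                       (r_p)_i = gamma(i),   i,j = 1..p.
Substitute the sample gammas (Toeplitz matrix and right-hand side of size 1):
  Gamma_p = [[12.52]]
  r_p     = [-10.9175]
With p = 1 this is the single equation gamma(0) phi_1 = gamma(1):
  phi_hat_1 = gamma(1) / gamma(0) = -10.9175 / 12.52 = -0.8720.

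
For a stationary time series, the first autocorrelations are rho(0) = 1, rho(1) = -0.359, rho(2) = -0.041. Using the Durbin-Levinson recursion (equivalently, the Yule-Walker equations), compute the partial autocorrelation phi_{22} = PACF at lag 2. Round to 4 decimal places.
\phi_{22} = -0.1950

The PACF at lag k is phi_{kk}, the last component of the solution
to the Yule-Walker system G_k phi = r_k where
  (G_k)_{ij} = rho(|i - j|), (r_k)_i = rho(i), i,j = 1..k.
Equivalently, Durbin-Levinson gives phi_{kk} iteratively:
  phi_{11} = rho(1)
  phi_{kk} = [rho(k) - sum_{j=1..k-1} phi_{k-1,j} rho(k-j)]
            / [1 - sum_{j=1..k-1} phi_{k-1,j} rho(j)],
  phi_{k,j} = phi_{k-1,j} - phi_{kk} phi_{k-1,k-j},  j = 1..k-1.
Step k = 1:
  phi_11 = rho(1) = -0.359.
Step k = 2:
  phi_22 = [rho(2) - phi_11 rho(1)] / [1 - phi_11 rho(1)] = [-0.041 - (-0.359)(-0.359)] / [1 - (-0.359)(-0.359)]
         = -0.169881 / 0.871119 = -0.195.
Therefore phi_{22} = -0.1950.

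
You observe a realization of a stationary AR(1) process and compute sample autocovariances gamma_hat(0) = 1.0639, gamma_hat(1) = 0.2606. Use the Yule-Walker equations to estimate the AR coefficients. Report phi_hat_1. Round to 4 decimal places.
\hat\phi_{1} = 0.2449

The Yule-Walker equations for an AR(p) process read, in matrix form,
  Gamma_p phi = r_p,   with   (Gamma_p)_{ij} = gamma(|i - j|),
                       (r_p)_i = gamma(i),   i,j = 1..p.
Substitute the sample gammas (Toeplitz matrix and right-hand side of size 1):
  Gamma_p = [[1.0639]]
  r_p     = [0.2606]
With p = 1 this is the single equation gamma(0) phi_1 = gamma(1):
  phi_hat_1 = gamma(1) / gamma(0) = 0.2606 / 1.0639 = 0.2449.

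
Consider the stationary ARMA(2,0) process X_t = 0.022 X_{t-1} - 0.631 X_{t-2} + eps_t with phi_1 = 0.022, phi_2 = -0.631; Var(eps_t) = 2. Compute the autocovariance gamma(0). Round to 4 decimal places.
\gamma(0) = 3.3238

Multiply the model equation by X_{t-k} and take expectations. With theta_0 = psi_0 = 1 and psi_j the MA(infinity) weights, this gives
  gamma(k) - sum_i phi_i gamma(k-i) = c_k,
  c_k = sigma^2 * sum_{j=k..q} theta_j psi_{j-k}   (c_k = 0 for k > q),
using gamma(-m) = gamma(m).
Pure AR (q = 0): c_0 = sigma^2 = 2, c_k = 0 for k >= 1.
Equations for k = 0, 1, 2 (AR order 2, c_2 = 0):
  (E0) gamma(0) = phi_1 gamma(1) + phi_2 gamma(2) + c_0
  (E1) gamma(1) = phi_1 gamma(0) + phi_2 gamma(1) + c_1
  (E2) gamma(2) = phi_1 gamma(1) + phi_2 gamma(0)
From (E1): gamma(1) = A gamma(0) + B with
  A = phi_1 / (1 - phi_2) = 0.022 / 1.631 = 0.013489,   B = c_1 / (1 - phi_2) = 0 / 1.631 = 0.
Insert (E2) into (E0): gamma(0) (1 - phi_2^2) = phi_1 (1 + phi_2) gamma(1) + c_0.
  phi_1 (1 + phi_2) = (0.022)(0.369) = 0.008118,   1 - phi_2^2 = 0.601839.
Replace gamma(1) by A gamma(0) + B and collect gamma(0):
  gamma(0) [0.601839 - (0.008118)(0.013489)] = c_0 = 2
  gamma(0) * 0.601729 = 2
  gamma(0) = 2 / 0.601729 = 3.323753.
Therefore gamma(0) = 3.3238 (to 4 decimal places).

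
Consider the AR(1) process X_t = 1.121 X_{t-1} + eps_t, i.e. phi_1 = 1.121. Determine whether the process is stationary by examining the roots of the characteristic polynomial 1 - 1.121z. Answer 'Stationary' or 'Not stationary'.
\text{Not stationary}

The AR(p) characteristic polynomial is P(z) = 1 - 1.121z.
Stationarity requires all roots to lie outside the unit circle, i.e. |z| > 1 for every root.
This is linear in z: 1 + (-1.121) z = 0  =>  z = -1/(-1.121) = 0.892061,  |z| = 0.892061.
Moduli of all roots: 0.8921.
All moduli strictly greater than 1? No.
Verdict: Not stationary.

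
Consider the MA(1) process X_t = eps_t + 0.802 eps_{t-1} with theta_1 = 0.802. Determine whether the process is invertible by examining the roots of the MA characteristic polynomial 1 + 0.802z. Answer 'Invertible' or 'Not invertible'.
\text{Invertible}

The MA(q) characteristic polynomial is P(z) = 1 + 0.802z.
Invertibility requires all roots to lie outside the unit circle, i.e. |z| > 1 for every root.
This is linear in z: 1 + (0.802) z = 0  =>  z = -1/(0.802) = -1.246883,  |z| = 1.246883.
Moduli of all roots: 1.2469.
All moduli strictly greater than 1? Yes.
Verdict: Invertible.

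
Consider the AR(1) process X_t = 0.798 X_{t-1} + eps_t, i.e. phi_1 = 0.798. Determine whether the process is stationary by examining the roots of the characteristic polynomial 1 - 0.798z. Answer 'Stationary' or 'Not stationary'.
\text{Stationary}

The AR(p) characteristic polynomial is P(z) = 1 - 0.798z.
Stationarity requires all roots to lie outside the unit circle, i.e. |z| > 1 for every root.
This is linear in z: 1 + (-0.798) z = 0  =>  z = -1/(-0.798) = 1.253133,  |z| = 1.253133.
Moduli of all roots: 1.2531.
All moduli strictly greater than 1? Yes.
Verdict: Stationary.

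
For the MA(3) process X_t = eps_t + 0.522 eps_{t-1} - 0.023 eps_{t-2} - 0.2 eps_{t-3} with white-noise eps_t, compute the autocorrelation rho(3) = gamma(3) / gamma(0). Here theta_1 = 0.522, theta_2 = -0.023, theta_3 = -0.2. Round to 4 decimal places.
\rho(3) = -0.1523

For an MA(q) process with theta_0 = 1, the autocovariance is
  gamma(k) = sigma^2 * sum_{i=0..q-k} theta_i * theta_{i+k},
and rho(k) = gamma(k) / gamma(0). Sigma^2 cancels.
  numerator   = (1)*(-0.2) = -0.2.
  denominator = (1)^2 + (0.522)^2 + (-0.023)^2 + (-0.2)^2 = 1.313013.
  rho(3) = -0.2 / 1.313013 = -0.1523.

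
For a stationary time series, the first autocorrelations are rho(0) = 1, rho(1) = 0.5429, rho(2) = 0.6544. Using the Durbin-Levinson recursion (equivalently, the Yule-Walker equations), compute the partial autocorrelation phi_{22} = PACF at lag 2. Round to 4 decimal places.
\phi_{22} = 0.5100

The PACF at lag k is phi_{kk}, the last component of the solution
to the Yule-Walker system G_k phi = r_k where
  (G_k)_{ij} = rho(|i - j|), (r_k)_i = rho(i), i,j = 1..k.
Equivalently, Durbin-Levinson gives phi_{kk} iteratively:
  phi_{11} = rho(1)
  phi_{kk} = [rho(k) - sum_{j=1..k-1} phi_{k-1,j} rho(k-j)]
            / [1 - sum_{j=1..k-1} phi_{k-1,j} rho(j)],
  phi_{k,j} = phi_{k-1,j} - phi_{kk} phi_{k-1,k-j},  j = 1..k-1.
Step k = 1:
  phi_11 = rho(1) = 0.5429.
Step k = 2:
  phi_22 = [rho(2) - phi_11 rho(1)] / [1 - phi_11 rho(1)] = [0.6544 - (0.5429)(0.5429)] / [1 - (0.5429)(0.5429)]
         = 0.35965959 / 0.70525959 = 0.51.
Therefore phi_{22} = 0.5100.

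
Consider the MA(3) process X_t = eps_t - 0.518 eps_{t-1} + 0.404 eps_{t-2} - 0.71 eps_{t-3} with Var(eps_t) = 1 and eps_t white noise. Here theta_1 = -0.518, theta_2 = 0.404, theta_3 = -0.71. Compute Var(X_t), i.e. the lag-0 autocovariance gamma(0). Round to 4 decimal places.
\gamma(0) = 1.9356

For an MA(q) process X_t = eps_t + sum_i theta_i eps_{t-i} with
Var(eps_t) = sigma^2, the variance is
  gamma(0) = sigma^2 * (1 + sum_i theta_i^2).
  sum_i theta_i^2 = (-0.518)^2 + (0.404)^2 + (-0.71)^2 = 0.268324 + 0.163216 + 0.5041 = 0.93564.
  gamma(0) = 1 * (1 + 0.93564) = 1 * 1.93564 = 1.93564, which rounds to 1.9356.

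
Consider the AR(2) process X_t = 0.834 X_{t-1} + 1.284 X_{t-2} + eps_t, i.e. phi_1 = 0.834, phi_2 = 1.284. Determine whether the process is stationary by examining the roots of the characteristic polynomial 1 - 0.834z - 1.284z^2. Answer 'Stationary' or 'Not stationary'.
\text{Not stationary}

The AR(p) characteristic polynomial is P(z) = 1 - 0.834z - 1.284z^2.
Stationarity requires all roots to lie outside the unit circle, i.e. |z| > 1 for every root.
Set 1 + (-0.834) z + (-1.284) z^2 = 0, i.e. a z^2 + b z + c = 0 with a = -1.284, b = -0.834, c = 1.
Discriminant D = b^2 - 4ac = (-0.834)^2 - 4*(-1.284)*1 = 0.695556 - (-5.136) = 5.831556.
D >= 0, so the roots are real: z = (-b +/- sqrt(D)) / (2a) = (0.834 +/- 2.414861) / (-2.568).
  z_1 = (0.834 + 2.414861) / (-2.568) = -1.2651,   |z_1| = 1.2651.
  z_2 = (0.834 - 2.414861) / (-2.568) = 0.6156,   |z_2| = 0.6156.
Moduli of all roots: 1.2651, 0.6156.
All moduli strictly greater than 1? No.
Verdict: Not stationary.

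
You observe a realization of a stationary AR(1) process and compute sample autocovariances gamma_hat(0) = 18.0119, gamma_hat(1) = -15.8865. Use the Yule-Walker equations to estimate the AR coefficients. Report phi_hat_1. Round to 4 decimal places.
\hat\phi_{1} = -0.8820

The Yule-Walker equations for an AR(p) process read, in matrix form,
  Gamma_p phi = r_p,   with   (Gamma_p)_{ij} = gamma(|i - j|),
                       (r_p)_i = gamma(i),   i,j = 1..p.
Substitute the sample gammas (Toeplitz matrix and right-hand side of size 1):
  Gamma_p = [[18.0119]]
  r_p     = [-15.8865]
With p = 1 this is the single equation gamma(0) phi_1 = gamma(1):
  phi_hat_1 = gamma(1) / gamma(0) = -15.8865 / 18.0119 = -0.8820.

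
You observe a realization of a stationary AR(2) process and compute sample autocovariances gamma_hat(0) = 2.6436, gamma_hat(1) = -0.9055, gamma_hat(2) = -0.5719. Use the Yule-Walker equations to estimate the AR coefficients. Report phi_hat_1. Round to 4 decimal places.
\hat\phi_{1} = -0.4720

The Yule-Walker equations for an AR(p) process read, in matrix form,
  Gamma_p phi = r_p,   with   (Gamma_p)_{ij} = gamma(|i - j|),
                       (r_p)_i = gamma(i),   i,j = 1..p.
Substitute the sample gammas (Toeplitz matrix and right-hand side of size 2):
  Gamma_p = [[2.6436, -0.9055], [-0.9055, 2.6436]]
  r_p     = [-0.9055, -0.5719]
Written out:
  2.6436 phi_1 - 0.9055 phi_2 = -0.9055
  -0.9055 phi_1 + 2.6436 phi_2 = -0.5719
Solve by Cramer's rule:
  det = gamma(0)^2 - gamma(1)^2 = (2.6436)^2 - (-0.9055)^2 = 6.98862096 - 0.81993025 = 6.16869071
  phi_hat_1 = [gamma(1) gamma(0) - gamma(1) gamma(2)] / det = [(-0.9055)(2.6436) - (-0.9055)(-0.5719)] / 6.16869071 = -2.91163525 / 6.16869071 = -0.472
  phi_hat_2 = [gamma(0) gamma(2) - gamma(1)^2] / det = [(2.6436)(-0.5719) - (-0.9055)^2] / 6.16869071 = -2.33180509 / 6.16869071 = -0.378
So phi_hat = [-0.4720, -0.3780].
Therefore phi_hat_1 = -0.4720.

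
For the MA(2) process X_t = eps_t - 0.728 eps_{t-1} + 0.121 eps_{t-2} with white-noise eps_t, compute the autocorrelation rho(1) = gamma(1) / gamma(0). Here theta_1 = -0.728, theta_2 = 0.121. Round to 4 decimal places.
\rho(1) = -0.5283

For an MA(q) process with theta_0 = 1, the autocovariance is
  gamma(k) = sigma^2 * sum_{i=0..q-k} theta_i * theta_{i+k},
and rho(k) = gamma(k) / gamma(0). Sigma^2 cancels.
  numerator   = (1)*(-0.728) + (-0.728)*(0.121) = -0.816088.
  denominator = (1)^2 + (-0.728)^2 + (0.121)^2 = 1.544625.
  rho(1) = -0.816088 / 1.544625 = -0.5283.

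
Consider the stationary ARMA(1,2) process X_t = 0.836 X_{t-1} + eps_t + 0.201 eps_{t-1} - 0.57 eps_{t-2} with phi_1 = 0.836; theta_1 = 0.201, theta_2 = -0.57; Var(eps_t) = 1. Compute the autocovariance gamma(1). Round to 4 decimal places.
\gamma(1) = 1.5897

Multiply the model equation by X_{t-k} and take expectations. With theta_0 = psi_0 = 1 and psi_j the MA(infinity) weights, this gives
  gamma(k) - sum_i phi_i gamma(k-i) = c_k,
  c_k = sigma^2 * sum_{j=k..q} theta_j psi_{j-k}   (c_k = 0 for k > q),
using gamma(-m) = gamma(m).
psi-weights needed (psi_j = theta_j + sum_i phi_i psi_{j-i}):
  psi_1 = theta_1 + phi_1 = 0.201 + (0.836) = 1.037
  psi_2 = theta_2 + phi_1 psi_1 = -0.57 + (0.836)(1.037) = 0.296932
Right-hand sides:
  c_0 = sigma^2 (1 + theta_1 psi_1 + theta_2 psi_2) = 1 * (1 + (0.201)(1.037) + (-0.57)(0.296932)) = 1 * 1.039186 = 1.039186
  c_1 = sigma^2 (theta_1 + theta_2 psi_1) = 1 * (0.201 + (-0.57)(1.037)) = -0.39009
  c_2 = sigma^2 theta_2 = 1 * (-0.57) = -0.57
Equations for k = 0 and k = 1 (AR order 1):
  gamma(0) = phi_1 gamma(1) + c_0
  gamma(1) = phi_1 gamma(0) + c_1
Substituting the second into the first: gamma(0) (1 - phi_1^2) = c_0 + phi_1 c_1, so
  gamma(0) = (c_0 + phi_1 c_1) / (1 - phi_1^2) = (1.039186 + (0.836)(-0.39009)) / (1 - (0.836)^2) = 0.713071 / 0.301104 = 2.368187.
  gamma(1) = phi_1 gamma(0) + c_1 = (0.836)(2.368187) + (-0.39009) = 1.589714.
Therefore gamma(1) = 1.5897 (to 4 decimal places).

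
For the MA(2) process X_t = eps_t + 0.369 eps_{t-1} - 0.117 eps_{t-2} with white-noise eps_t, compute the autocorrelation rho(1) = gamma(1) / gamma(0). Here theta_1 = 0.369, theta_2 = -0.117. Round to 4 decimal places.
\rho(1) = 0.2834

For an MA(q) process with theta_0 = 1, the autocovariance is
  gamma(k) = sigma^2 * sum_{i=0..q-k} theta_i * theta_{i+k},
and rho(k) = gamma(k) / gamma(0). Sigma^2 cancels.
  numerator   = (1)*(0.369) + (0.369)*(-0.117) = 0.325827.
  denominator = (1)^2 + (0.369)^2 + (-0.117)^2 = 1.14985.
  rho(1) = 0.325827 / 1.14985 = 0.2834.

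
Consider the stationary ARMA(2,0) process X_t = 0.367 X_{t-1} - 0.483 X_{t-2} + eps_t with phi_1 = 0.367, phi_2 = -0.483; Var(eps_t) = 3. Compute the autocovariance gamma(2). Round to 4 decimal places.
\gamma(2) = -1.6346

Multiply the model equation by X_{t-k} and take expectations. With theta_0 = psi_0 = 1 and psi_j the MA(infinity) weights, this gives
  gamma(k) - sum_i phi_i gamma(k-i) = c_k,
  c_k = sigma^2 * sum_{j=k..q} theta_j psi_{j-k}   (c_k = 0 for k > q),
using gamma(-m) = gamma(m).
Pure AR (q = 0): c_0 = sigma^2 = 3, c_k = 0 for k >= 1.
Equations for k = 0, 1, 2 (AR order 2, c_2 = 0):
  (E0) gamma(0) = phi_1 gamma(1) + phi_2 gamma(2) + c_0
  (E1) gamma(1) = phi_1 gamma(0) + phi_2 gamma(1) + c_1
  (E2) gamma(2) = phi_1 gamma(1) + phi_2 gamma(0)
From (E1): gamma(1) = A gamma(0) + B with
  A = phi_1 / (1 - phi_2) = 0.367 / 1.483 = 0.247471,   B = c_1 / (1 - phi_2) = 0 / 1.483 = 0.
Insert (E2) into (E0): gamma(0) (1 - phi_2^2) = phi_1 (1 + phi_2) gamma(1) + c_0.
  phi_1 (1 + phi_2) = (0.367)(0.517) = 0.189739,   1 - phi_2^2 = 0.766711.
Replace gamma(1) by A gamma(0) + B and collect gamma(0):
  gamma(0) [0.766711 - (0.189739)(0.247471)] = c_0 = 3
  gamma(0) * 0.719756 = 3
  gamma(0) = 3 / 0.719756 = 4.168079.
  gamma(1) = A gamma(0) = (0.247471)(4.168079) = 1.03148.
  gamma(2) = phi_1 gamma(1) + phi_2 gamma(0) = (0.367)(1.03148) + (-0.483)(4.168079) = -1.634629.
Therefore gamma(2) = -1.6346 (to 4 decimal places).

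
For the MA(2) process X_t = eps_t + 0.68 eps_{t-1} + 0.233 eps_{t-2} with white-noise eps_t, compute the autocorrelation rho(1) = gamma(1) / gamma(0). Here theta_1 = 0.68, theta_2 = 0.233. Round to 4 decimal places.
\rho(1) = 0.5528

For an MA(q) process with theta_0 = 1, the autocovariance is
  gamma(k) = sigma^2 * sum_{i=0..q-k} theta_i * theta_{i+k},
and rho(k) = gamma(k) / gamma(0). Sigma^2 cancels.
  numerator   = (1)*(0.68) + (0.68)*(0.233) = 0.83844.
  denominator = (1)^2 + (0.68)^2 + (0.233)^2 = 1.516689.
  rho(1) = 0.83844 / 1.516689 = 0.5528.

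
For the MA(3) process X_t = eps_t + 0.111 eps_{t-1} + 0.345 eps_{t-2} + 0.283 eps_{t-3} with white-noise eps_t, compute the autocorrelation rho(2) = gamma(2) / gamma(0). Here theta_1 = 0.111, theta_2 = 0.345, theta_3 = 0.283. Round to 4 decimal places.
\rho(2) = 0.3107

For an MA(q) process with theta_0 = 1, the autocovariance is
  gamma(k) = sigma^2 * sum_{i=0..q-k} theta_i * theta_{i+k},
and rho(k) = gamma(k) / gamma(0). Sigma^2 cancels.
  numerator   = (1)*(0.345) + (0.111)*(0.283) = 0.376413.
  denominator = (1)^2 + (0.111)^2 + (0.345)^2 + (0.283)^2 = 1.211435.
  rho(2) = 0.376413 / 1.211435 = 0.3107.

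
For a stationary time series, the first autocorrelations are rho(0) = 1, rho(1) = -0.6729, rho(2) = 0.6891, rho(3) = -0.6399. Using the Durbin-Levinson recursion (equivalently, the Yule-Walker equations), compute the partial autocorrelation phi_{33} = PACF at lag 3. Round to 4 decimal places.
\phi_{33} = -0.1929

The PACF at lag k is phi_{kk}, the last component of the solution
to the Yule-Walker system G_k phi = r_k where
  (G_k)_{ij} = rho(|i - j|), (r_k)_i = rho(i), i,j = 1..k.
Equivalently, Durbin-Levinson gives phi_{kk} iteratively:
  phi_{11} = rho(1)
  phi_{kk} = [rho(k) - sum_{j=1..k-1} phi_{k-1,j} rho(k-j)]
            / [1 - sum_{j=1..k-1} phi_{k-1,j} rho(j)],
  phi_{k,j} = phi_{k-1,j} - phi_{kk} phi_{k-1,k-j},  j = 1..k-1.
Step k = 1:
  phi_11 = rho(1) = -0.6729.
Step k = 2:
  phi_22 = [rho(2) - phi_11 rho(1)] / [1 - phi_11 rho(1)] = [0.6891 - (-0.6729)(-0.6729)] / [1 - (-0.6729)(-0.6729)]
         = 0.23630559 / 0.54720559 = 0.431841.
  Update: phi_21 = phi_11 - phi_22 phi_11 = -0.6729 - (0.431841)(-0.6729) = -0.382314.
Step k = 3:
  phi_33 = [rho(3) - phi_21 rho(2) - phi_22 rho(1)] / [1 - phi_21 rho(1) - phi_22 rho(2)]
    numerator   = -0.6399 - (-0.382314)(0.6891) - (0.431841)(-0.6729) = -0.08586157
    denominator = 1 - (-0.382314)(-0.6729) - (0.431841)(0.6891) = 0.44515924
  phi_33 = -0.08586157 / 0.44515924 = -0.1929.
Therefore phi_{33} = -0.1929.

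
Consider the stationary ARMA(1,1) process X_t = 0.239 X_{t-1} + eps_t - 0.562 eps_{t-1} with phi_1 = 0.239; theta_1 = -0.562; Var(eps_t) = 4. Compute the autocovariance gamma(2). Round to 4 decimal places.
\gamma(2) = -0.2835

Multiply the model equation by X_{t-k} and take expectations. With theta_0 = psi_0 = 1 and psi_j the MA(infinity) weights, this gives
  gamma(k) - sum_i phi_i gamma(k-i) = c_k,
  c_k = sigma^2 * sum_{j=k..q} theta_j psi_{j-k}   (c_k = 0 for k > q),
using gamma(-m) = gamma(m).
psi-weights needed (psi_j = theta_j + sum_i phi_i psi_{j-i}):
  psi_1 = theta_1 + phi_1 = -0.562 + (0.239) = -0.323
Right-hand sides:
  c_0 = sigma^2 (1 + theta_1 psi_1) = 4 * (1 + (-0.562)(-0.323)) = 4 * 1.181526 = 4.726104
  c_1 = sigma^2 theta_1 = 4 * (-0.562) = -2.248
  c_2 = 0
Equations for k = 0 and k = 1 (AR order 1):
  gamma(0) = phi_1 gamma(1) + c_0
  gamma(1) = phi_1 gamma(0) + c_1
Substituting the second into the first: gamma(0) (1 - phi_1^2) = c_0 + phi_1 c_1, so
  gamma(0) = (c_0 + phi_1 c_1) / (1 - phi_1^2) = (4.726104 + (0.239)(-2.248)) / (1 - (0.239)^2) = 4.188832 / 0.942879 = 4.442598.
  gamma(1) = phi_1 gamma(0) + c_1 = (0.239)(4.442598) + (-2.248) = -1.186219.
For k = 2 (> q): gamma(2) = phi_1 gamma(1) = (0.239)(-1.186219) = -0.283506.
Therefore gamma(2) = -0.2835 (to 4 decimal places).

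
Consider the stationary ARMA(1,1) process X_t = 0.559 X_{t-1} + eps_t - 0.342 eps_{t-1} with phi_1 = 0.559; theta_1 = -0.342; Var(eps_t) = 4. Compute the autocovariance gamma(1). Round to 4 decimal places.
\gamma(1) = 1.0211

Multiply the model equation by X_{t-k} and take expectations. With theta_0 = psi_0 = 1 and psi_j the MA(infinity) weights, this gives
  gamma(k) - sum_i phi_i gamma(k-i) = c_k,
  c_k = sigma^2 * sum_{j=k..q} theta_j psi_{j-k}   (c_k = 0 for k > q),
using gamma(-m) = gamma(m).
psi-weights needed (psi_j = theta_j + sum_i phi_i psi_{j-i}):
  psi_1 = theta_1 + phi_1 = -0.342 + (0.559) = 0.217
Right-hand sides:
  c_0 = sigma^2 (1 + theta_1 psi_1) = 4 * (1 + (-0.342)(0.217)) = 4 * 0.925786 = 3.703144
  c_1 = sigma^2 theta_1 = 4 * (-0.342) = -1.368
  c_2 = 0
Equations for k = 0 and k = 1 (AR order 1):
  gamma(0) = phi_1 gamma(1) + c_0
  gamma(1) = phi_1 gamma(0) + c_1
Substituting the second into the first: gamma(0) (1 - phi_1^2) = c_0 + phi_1 c_1, so
  gamma(0) = (c_0 + phi_1 c_1) / (1 - phi_1^2) = (3.703144 + (0.559)(-1.368)) / (1 - (0.559)^2) = 2.938432 / 0.687519 = 4.273965.
  gamma(1) = phi_1 gamma(0) + c_1 = (0.559)(4.273965) + (-1.368) = 1.021146.
Therefore gamma(1) = 1.0211 (to 4 decimal places).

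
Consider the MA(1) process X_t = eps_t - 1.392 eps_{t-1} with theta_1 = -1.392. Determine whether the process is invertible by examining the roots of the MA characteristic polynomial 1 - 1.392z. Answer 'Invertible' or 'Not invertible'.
\text{Not invertible}

The MA(q) characteristic polynomial is P(z) = 1 - 1.392z.
Invertibility requires all roots to lie outside the unit circle, i.e. |z| > 1 for every root.
This is linear in z: 1 + (-1.392) z = 0  =>  z = -1/(-1.392) = 0.718391,  |z| = 0.718391.
Moduli of all roots: 0.7184.
All moduli strictly greater than 1? No.
Verdict: Not invertible.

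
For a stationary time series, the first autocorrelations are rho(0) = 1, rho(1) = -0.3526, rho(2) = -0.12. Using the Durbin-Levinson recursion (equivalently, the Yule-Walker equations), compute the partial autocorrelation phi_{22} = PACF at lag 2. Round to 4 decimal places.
\phi_{22} = -0.2790

The PACF at lag k is phi_{kk}, the last component of the solution
to the Yule-Walker system G_k phi = r_k where
  (G_k)_{ij} = rho(|i - j|), (r_k)_i = rho(i), i,j = 1..k.
Equivalently, Durbin-Levinson gives phi_{kk} iteratively:
  phi_{11} = rho(1)
  phi_{kk} = [rho(k) - sum_{j=1..k-1} phi_{k-1,j} rho(k-j)]
            / [1 - sum_{j=1..k-1} phi_{k-1,j} rho(j)],
  phi_{k,j} = phi_{k-1,j} - phi_{kk} phi_{k-1,k-j},  j = 1..k-1.
Step k = 1:
  phi_11 = rho(1) = -0.3526.
Step k = 2:
  phi_22 = [rho(2) - phi_11 rho(1)] / [1 - phi_11 rho(1)] = [-0.12 - (-0.3526)(-0.3526)] / [1 - (-0.3526)(-0.3526)]
         = -0.24432676 / 0.87567324 = -0.279.
Therefore phi_{22} = -0.2790.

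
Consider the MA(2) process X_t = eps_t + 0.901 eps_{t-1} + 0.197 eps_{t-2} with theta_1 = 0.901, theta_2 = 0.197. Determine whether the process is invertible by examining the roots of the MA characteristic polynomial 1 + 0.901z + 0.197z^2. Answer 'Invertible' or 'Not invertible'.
\text{Invertible}

The MA(q) characteristic polynomial is P(z) = 1 + 0.901z + 0.197z^2.
Invertibility requires all roots to lie outside the unit circle, i.e. |z| > 1 for every root.
Set 1 + (0.901) z + (0.197) z^2 = 0, i.e. a z^2 + b z + c = 0 with a = 0.197, b = 0.901, c = 1.
Discriminant D = b^2 - 4ac = (0.901)^2 - 4*(0.197)*1 = 0.811801 - (0.788) = 0.023801.
D >= 0, so the roots are real: z = (-b +/- sqrt(D)) / (2a) = (-0.901 +/- 0.154276) / (0.394).
  z_1 = (-0.901 + 0.154276) / (0.394) = -1.8952,   |z_1| = 1.8952.
  z_2 = (-0.901 - 0.154276) / (0.394) = -2.6784,   |z_2| = 2.6784.
Moduli of all roots: 1.8952, 2.6784.
All moduli strictly greater than 1? Yes.
Verdict: Invertible.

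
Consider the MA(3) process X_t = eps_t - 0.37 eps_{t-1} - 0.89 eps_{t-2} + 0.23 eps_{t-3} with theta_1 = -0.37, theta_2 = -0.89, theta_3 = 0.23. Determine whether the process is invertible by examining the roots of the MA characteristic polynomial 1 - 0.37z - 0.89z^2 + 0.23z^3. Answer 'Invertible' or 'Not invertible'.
\text{Not invertible}

The MA(q) characteristic polynomial is P(z) = 1 - 0.37z - 0.89z^2 + 0.23z^3.
Invertibility requires all roots to lie outside the unit circle, i.e. |z| > 1 for every root.
Degree 3: look for a simple real root z0 first, then factor out (1 - z/z0) and solve the remaining quadratic.
Testing z0 = 4: P(4) = 1 + (-0.37)(4) + (-0.89)(4)^2 + (0.23)(4)^3
  = 1 + (-1.48) + (-14.24) + (14.72) = 0.  So z_0 = 4 is a root, |z_0| = 4.
Divide out the factor (1 - 0.25 z) = (1 - z/z0) (since 1/z0 = 0.25):
  P(z) = (1 - 0.25 z)(1 + (-0.12) z + (-0.92) z^2)
  [check: z-coef -0.12 - (0.25) = -0.37; z^2-coef -0.92 - (0.25)(-0.12) = -0.89; z^3-coef -(0.25)(-0.92) = 0.23.]
Remaining roots from the quadratic factor 1 + (-0.12) z + (-0.92) z^2:
  Set 1 + (-0.12) z + (-0.92) z^2 = 0, i.e. a z^2 + b z + c = 0 with a = -0.92, b = -0.12, c = 1.
  Discriminant D = b^2 - 4ac = (-0.12)^2 - 4*(-0.92)*1 = 0.0144 - (-3.68) = 3.6944.
  D >= 0, so the roots are real: z = (-b +/- sqrt(D)) / (2a) = (0.12 +/- 1.922082) / (-1.84).
    z_1 = (0.12 + 1.922082) / (-1.84) = -1.1098,   |z_1| = 1.1098.
    z_2 = (0.12 - 1.922082) / (-1.84) = 0.9794,   |z_2| = 0.9794.
Moduli of all roots: 4.0000, 1.1098, 0.9794.
All moduli strictly greater than 1? No.
Verdict: Not invertible.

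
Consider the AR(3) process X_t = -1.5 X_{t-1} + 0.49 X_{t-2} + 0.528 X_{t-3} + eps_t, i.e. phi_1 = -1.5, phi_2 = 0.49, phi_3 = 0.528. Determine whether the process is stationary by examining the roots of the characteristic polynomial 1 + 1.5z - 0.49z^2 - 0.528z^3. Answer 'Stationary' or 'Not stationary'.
\text{Not stationary}

The AR(p) characteristic polynomial is P(z) = 1 + 1.5z - 0.49z^2 - 0.528z^3.
Stationarity requires all roots to lie outside the unit circle, i.e. |z| > 1 for every root.
Degree 3: look for a simple real root z0 first, then factor out (1 - z/z0) and solve the remaining quadratic.
Testing z0 = -0.625: P(-0.625) = 1 + (1.5)(-0.625) + (-0.49)(-0.625)^2 + (-0.528)(-0.625)^3
  = 1 + (-0.9375) + (-0.191406) + (0.128906) = 0.  So z_0 = -0.625 is a root, |z_0| = 0.625.
Divide out the factor (1 + 1.6 z) = (1 - z/z0) (since 1/z0 = -1.6):
  P(z) = (1 + 1.6 z)(1 + (-0.1) z + (-0.33) z^2)
  [check: z-coef -0.1 - (-1.6) = 1.5; z^2-coef -0.33 - (-1.6)(-0.1) = -0.49; z^3-coef -(-1.6)(-0.33) = -0.528.]
Remaining roots from the quadratic factor 1 + (-0.1) z + (-0.33) z^2:
  Set 1 + (-0.1) z + (-0.33) z^2 = 0, i.e. a z^2 + b z + c = 0 with a = -0.33, b = -0.1, c = 1.
  Discriminant D = b^2 - 4ac = (-0.1)^2 - 4*(-0.33)*1 = 0.01 - (-1.32) = 1.33.
  D >= 0, so the roots are real: z = (-b +/- sqrt(D)) / (2a) = (0.1 +/- 1.153256) / (-0.66).
    z_1 = (0.1 + 1.153256) / (-0.66) = -1.8989,   |z_1| = 1.8989.
    z_2 = (0.1 - 1.153256) / (-0.66) = 1.5958,   |z_2| = 1.5958.
Moduli of all roots: 0.6250, 1.8989, 1.5958.
All moduli strictly greater than 1? No.
Verdict: Not stationary.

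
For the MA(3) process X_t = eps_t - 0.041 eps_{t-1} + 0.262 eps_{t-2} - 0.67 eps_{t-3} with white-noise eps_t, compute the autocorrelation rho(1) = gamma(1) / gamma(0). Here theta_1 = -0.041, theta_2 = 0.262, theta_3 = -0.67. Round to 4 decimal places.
\rho(1) = -0.1496

For an MA(q) process with theta_0 = 1, the autocovariance is
  gamma(k) = sigma^2 * sum_{i=0..q-k} theta_i * theta_{i+k},
and rho(k) = gamma(k) / gamma(0). Sigma^2 cancels.
  numerator   = (1)*(-0.041) + (-0.041)*(0.262) + (0.262)*(-0.67) = -0.227282.
  denominator = (1)^2 + (-0.041)^2 + (0.262)^2 + (-0.67)^2 = 1.519225.
  rho(1) = -0.227282 / 1.519225 = -0.1496.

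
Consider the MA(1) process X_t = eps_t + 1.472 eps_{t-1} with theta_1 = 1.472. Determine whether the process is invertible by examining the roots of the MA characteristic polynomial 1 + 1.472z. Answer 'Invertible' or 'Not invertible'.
\text{Not invertible}

The MA(q) characteristic polynomial is P(z) = 1 + 1.472z.
Invertibility requires all roots to lie outside the unit circle, i.e. |z| > 1 for every root.
This is linear in z: 1 + (1.472) z = 0  =>  z = -1/(1.472) = -0.679348,  |z| = 0.679348.
Moduli of all roots: 0.6793.
All moduli strictly greater than 1? No.
Verdict: Not invertible.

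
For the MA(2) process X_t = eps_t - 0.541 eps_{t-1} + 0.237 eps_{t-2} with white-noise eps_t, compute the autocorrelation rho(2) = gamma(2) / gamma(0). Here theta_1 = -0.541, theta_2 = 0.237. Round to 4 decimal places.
\rho(2) = 0.1757

For an MA(q) process with theta_0 = 1, the autocovariance is
  gamma(k) = sigma^2 * sum_{i=0..q-k} theta_i * theta_{i+k},
and rho(k) = gamma(k) / gamma(0). Sigma^2 cancels.
  numerator   = (1)*(0.237) = 0.237.
  denominator = (1)^2 + (-0.541)^2 + (0.237)^2 = 1.34885.
  rho(2) = 0.237 / 1.34885 = 0.1757.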